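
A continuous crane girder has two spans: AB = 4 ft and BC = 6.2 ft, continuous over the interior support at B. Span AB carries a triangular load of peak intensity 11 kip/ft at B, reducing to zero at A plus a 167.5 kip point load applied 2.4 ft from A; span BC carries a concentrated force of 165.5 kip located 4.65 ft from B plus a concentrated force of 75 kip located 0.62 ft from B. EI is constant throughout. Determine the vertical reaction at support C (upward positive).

R_C = 107.1 kip

Take M_B as the redundant. Released structure: two simple spans AB and BC with a hinge at B.
End slopes at the hinge B, treating each span as simply supported:
  span AB: triangular load, peak 11: w₀L³/(45EI) = 15.64/EI
  span AB: point load 167.5 at a = 2.4: Pab(L + a)/(6LEI) = 171.5/EI
  span BC: point load 165.5 at a = 4.65: Pab(L + b)/(6LEI) = 248.5/EI
  span BC: point load 75 at a = 0.62: Pab(L + b)/(6LEI) = 82.17/EI
  relative rotation θ_0 = (187.2 + 330.7)/EI = 517.8/EI
A unit hogging moment at B produces rotation L₁/(3EI) + L₂/(3EI) = 3.4/EI.
Compatibility: M_B·(L₁+L₂)/(3EI) = θ_0, giving M_B = 152.3 kip·ft (hogging).
Span BC, ΣM about C: R_B^{BC}·6.2 = 675 + 152.3, so R_B^{BC} = 133.4 kip and R_C = 240.5 − 133.4 = 107.1 kip.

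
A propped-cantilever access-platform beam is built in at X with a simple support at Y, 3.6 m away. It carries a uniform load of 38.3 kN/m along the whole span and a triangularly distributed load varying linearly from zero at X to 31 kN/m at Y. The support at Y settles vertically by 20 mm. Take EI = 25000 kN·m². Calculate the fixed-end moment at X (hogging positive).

Release the roller at Y. Primary structure: cantilever fixed at X.
Free-end deflection of the primary structure under the applied loading (downward +):
  UDL 38.3: wL⁴/(8EI) = 804.1/EI
  triangular load, peak 31 at the free end: 11w₀L⁴/(120EI) = 477.3/EI
  δ_0 = 1281/EI
Flexibility coefficient — unit upward force at Y: δ_{YY} = L³/(3EI) = 15.55/EI.
With EI = 25000 kN·m²: δ_0 = 0.051256 m and δ_{YY} = 0.000622 m/kN.
Compatibility — the beam at Y must follow the support down by 0.02 m: δ_0 − R_Y·δ_{YY} = 0.02, so R_Y = (0.051256 − 0.02)/0.000622 = 50.24 kN.
Moment equilibrium about X: M_X = Σ(load moments about X) − R_Y·L = 382.1 − 50.24×3.6 = 201.2 kN·m.

M_X = 201.2 kN·m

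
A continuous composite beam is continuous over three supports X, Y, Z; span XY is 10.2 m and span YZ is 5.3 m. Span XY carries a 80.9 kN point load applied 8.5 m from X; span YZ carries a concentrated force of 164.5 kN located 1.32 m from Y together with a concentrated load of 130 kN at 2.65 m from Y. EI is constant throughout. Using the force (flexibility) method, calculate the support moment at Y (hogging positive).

M_Y = 162.1 kN·m

Release continuity at Y by inserting a hinge; the redundant is the internal moment M_Y. The primary structure is two simply-supported spans XY and YZ.
End slopes at the hinge Y, treating each span as simply supported:
  span XY: point load 80.9 at a = 8.5: Pab(L + a)/(6LEI) = 357.2/EI
  span YZ: point load 164.5 at a = 1.32: Pab(L + b)/(6LEI) = 252.2/EI
  span YZ: point load 130 at a = 2.65: Pab(L + b)/(6LEI) = 228.2/EI
  relative rotation θ_0 = (357.2 + 480.4)/EI = 837.6/EI
A unit hogging moment at Y produces rotation L₁/(3EI) + L₂/(3EI) = 5.167/EI.
Slope continuity at Y: θ_0 = M_Y·5.167/EI, so M_Y = 837.6/5.167 = 162.1 kN·m (hogging).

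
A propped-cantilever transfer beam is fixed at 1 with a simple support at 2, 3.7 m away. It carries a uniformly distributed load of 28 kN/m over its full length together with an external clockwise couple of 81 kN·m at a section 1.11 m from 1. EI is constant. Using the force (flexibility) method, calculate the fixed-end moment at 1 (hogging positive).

M_1 = 66.95 kN·m

Take the reaction at 2 as the redundant and release it; the primary structure is a cantilever fixed at 1.
Downward deflection at the released point 2 due to the loads:
  UDL 28: wL⁴/(8EI) = 656/EI
  clockwise couple 81 at a = 1.11: M₀a(2L − a)/(2EI) = 282.8/EI
  δ_0 = 938.7/EI
Tip deflection under a unit load at 2: L³/(3EI) = 16.88/EI.
The prop prevents deflection at 2: R_2 = δ_0/δ_{22} = 938.7/16.88 = 55.6 kN.
Moment equilibrium about 1: M_1 = Σ(load moments about 1) − R_2·L = 272.7 − 55.6×3.7 = 66.95 kN·m.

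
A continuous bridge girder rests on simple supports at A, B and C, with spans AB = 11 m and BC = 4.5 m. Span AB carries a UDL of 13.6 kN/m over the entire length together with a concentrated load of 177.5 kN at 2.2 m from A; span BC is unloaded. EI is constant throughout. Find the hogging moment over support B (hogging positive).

Take M_B as the redundant. Released structure: two simple spans AB and BC with a hinge at B.
Discontinuity in slope at B on the released structure — sum the simple-span end rotations:
  span AB: UDL 13.6: wL³/(24EI) = 754.2/EI
  span AB: point load 177.5 at a = 2.2: Pab(L + a)/(6LEI) = 687.3/EI
  relative rotation θ_0 = (1442 + 0)/EI = 1442/EI
A unit hogging moment at B produces rotation L₁/(3EI) + L₂/(3EI) = 5.167/EI.
Slope continuity at B: θ_0 = M_B·5.167/EI, so M_B = 1442/5.167 = 279 kN·m (hogging).

M_B = 279 kN·m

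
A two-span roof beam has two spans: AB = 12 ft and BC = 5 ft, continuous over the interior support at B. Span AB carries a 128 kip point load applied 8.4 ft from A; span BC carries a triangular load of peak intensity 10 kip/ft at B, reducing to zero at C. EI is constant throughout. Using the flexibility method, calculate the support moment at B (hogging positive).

M_B = 198.4 kip·ft

Take M_B as the redundant. Released structure: two simple spans AB and BC with a hinge at B.
Discontinuity in slope at B on the released structure — sum the simple-span end rotations:
  span AB: point load 128 at a = 8.4: Pab(L + a)/(6LEI) = 1097/EI
  span BC: triangular load, peak 10: w₀L³/(45EI) = 27.78/EI
  relative rotation θ_0 = (1097 + 27.78)/EI = 1124/EI
A unit hogging moment at B produces rotation L₁/(3EI) + L₂/(3EI) = 5.667/EI.
Compatibility: M_B·(L₁+L₂)/(3EI) = θ_0, giving M_B = 198.4 kip·ft (hogging).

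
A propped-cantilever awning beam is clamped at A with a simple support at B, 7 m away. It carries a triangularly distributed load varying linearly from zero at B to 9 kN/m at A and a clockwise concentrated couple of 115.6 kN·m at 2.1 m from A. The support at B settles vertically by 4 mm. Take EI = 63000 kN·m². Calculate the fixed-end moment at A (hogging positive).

M_A = 71.99 kN·m

Release the roller at B. Primary structure: cantilever fixed at A.
Deflection at B on the released cantilever, summing each load's contribution:
  triangular load, peak 9 at the fixed end: w₀L⁴/(30EI) = 720.3/EI
  clockwise couple 115.6 at a = 2.1: M₀a(2L − a)/(2EI) = 1444/EI
  δ_0 = 2165/EI
Tip deflection under a unit load at B: L³/(3EI) = 114.3/EI.
With EI = 63000 kN·m²: δ_0 = 0.034361 m and δ_{BB} = 0.001815 m/kN.
Compatibility — the beam at B must follow the support down by 0.004 m: δ_0 − R_B·δ_{BB} = 0.004, so R_B = (0.034361 − 0.004)/0.001815 = 16.73 kN.
Moment equilibrium about A: M_A = Σ(load moments about A) − R_B·L = 189.1 − 16.73×7 = 71.99 kN·m.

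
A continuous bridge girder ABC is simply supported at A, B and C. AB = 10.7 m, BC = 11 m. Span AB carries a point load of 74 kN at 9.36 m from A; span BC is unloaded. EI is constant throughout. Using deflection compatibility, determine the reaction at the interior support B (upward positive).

R_B = 72.12 kN

Insert a hinge at B; M_B is the redundant, and each span becomes simply supported.
End slopes at the hinge B, treating each span as simply supported:
  span AB: point load 74 at a = 9.36: Pab(L + a)/(6LEI) = 290/EI
  relative rotation θ_0 = (290 + 0)/EI = 290/EI
A unit hogging moment at B produces rotation L₁/(3EI) + L₂/(3EI) = 7.233/EI.
Compatibility: M_B·(L₁+L₂)/(3EI) = θ_0, giving M_B = 40.09 kN·m (hogging).
Span AB, ΣM about A with M_B applied at B: R_B^{AB}·10.7 = 692.6 + 40.09, so R_B^{AB} = 68.48 kN and R_A = 74 − 68.48 = 5.52 kN.
Span BC, ΣM about C: R_B^{BC}·11 = 0 + 40.09, so R_B^{BC} = 3.645 kN and R_C = 0 − 3.645 = -3.645 kN.
R_B = 68.48 + 3.645 = 72.12 kN.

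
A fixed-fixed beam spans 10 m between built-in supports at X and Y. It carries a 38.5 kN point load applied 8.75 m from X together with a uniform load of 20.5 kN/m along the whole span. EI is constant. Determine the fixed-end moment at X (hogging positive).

M_X = 176.1 kN·m

Take the two fixed-end moments M_X, M_Y as redundants; the released structure is the simple span XY.
On the primary (simply-supported) span, the end slopes from the loading are:
  at X: point load 38.5 at a = 8.75: Pab(L + b)/(6LEI) = 78.96/EI
  at Y: point load 38.5 at a = 8.75: Pab(L + a)/(6LEI) = 131.6/EI
  at X: UDL 20.5: wL³/(24EI) = 854.2/EI
  at Y: UDL 20.5: wL³/(24EI) = 854.2/EI
  θ_X0 = 933.1/EI,  θ_Y0 = 985.8/EI
Flexibility coefficients: a unit moment at one end gives L/(3EI) there and L/(6EI) at the far end, so f₁₁ = f₂₂ = 3.333/EI and f₁₂ = f₂₁ = 1.667/EI.
Compatibility — zero rotation at each built-in end:
  3.333 M_X + 1.667 M_Y = 933.1
  1.667 M_X + 3.333 M_Y = 985.8
Solving the pair gives M_X = 176.1 kN·m and M_Y = 207.7 kN·m (hogging).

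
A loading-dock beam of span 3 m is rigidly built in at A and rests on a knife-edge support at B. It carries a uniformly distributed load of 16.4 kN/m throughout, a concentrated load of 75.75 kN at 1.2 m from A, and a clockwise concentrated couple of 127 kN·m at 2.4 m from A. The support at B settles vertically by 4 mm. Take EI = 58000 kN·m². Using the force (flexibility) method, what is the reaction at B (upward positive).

R_B = 69.39 kN

Remove the prop at B; the released (primary) structure is a cantilever built in at A.
Primary-structure tip deflection at B by superposition:
  UDL 16.4: wL⁴/(8EI) = 166.1/EI
  point load 75.75 at a = 1.2: Pa²(3L − a)/(6EI) = 141.8/EI
  clockwise couple 127 at a = 2.4: M₀a(2L − a)/(2EI) = 548.6/EI
  δ_0 = 856.5/EI
Tip deflection under a unit load at B: L³/(3EI) = 9/EI.
With EI = 58000 kN·m²: δ_0 = 0.014767 m and δ_{BB} = 0.000155 m/kN.
Compatibility — the beam at B must follow the support down by 0.004 m: δ_0 − R_B·δ_{BB} = 0.004, so R_B = (0.014767 − 0.004)/0.000155 = 69.39 kN.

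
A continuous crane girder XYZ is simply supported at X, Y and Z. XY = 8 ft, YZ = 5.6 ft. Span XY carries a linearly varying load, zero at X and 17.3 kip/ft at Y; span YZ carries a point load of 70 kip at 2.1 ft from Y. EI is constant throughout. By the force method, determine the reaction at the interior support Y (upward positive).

R_Y = 112.4 kip

Insert a hinge at Y; M_Y is the redundant, and each span becomes simply supported.
End slopes at the hinge Y, treating each span as simply supported:
  span XY: triangular load, peak 17.3: w₀L³/(45EI) = 196.8/EI
  span YZ: point load 70 at a = 2.1: Pab(L + b)/(6LEI) = 139.3/EI
  relative rotation θ_0 = (196.8 + 139.3)/EI = 336.2/EI
A unit hogging moment at Y produces rotation L₁/(3EI) + L₂/(3EI) = 4.533/EI.
Compatibility: M_Y·(L₁+L₂)/(3EI) = θ_0, giving M_Y = 74.16 kip·ft (hogging).
Span XY, ΣM about X with M_Y applied at Y: R_Y^{XY}·8 = 369.1 + 74.16, so R_Y^{XY} = 55.4 kip and R_X = 69.2 − 55.4 = 13.8 kip.
Span YZ, ΣM about Z: R_Y^{YZ}·5.6 = 245 + 74.16, so R_Y^{YZ} = 56.99 kip and R_Z = 70 − 56.99 = 13.01 kip.
R_Y = 55.4 + 56.99 = 112.4 kip.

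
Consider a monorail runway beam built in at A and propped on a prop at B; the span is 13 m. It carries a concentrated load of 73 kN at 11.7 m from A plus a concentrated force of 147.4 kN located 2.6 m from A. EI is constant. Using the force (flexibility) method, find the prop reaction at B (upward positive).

R_B = 70.34 kN

Release the roller at B. Primary structure: cantilever fixed at A.
Primary-structure tip deflection at B by superposition:
  point load 73 at a = 11.7: Pa²(3L − a)/(6EI) = 45468/EI
  point load 147.4 at a = 2.6: Pa²(3L − a)/(6EI) = 6045/EI
  δ_0 = 51513/EI
Flexibility coefficient — unit upward force at B: δ_{BB} = L³/(3EI) = 732.3/EI.
Compatibility at B: δ_0 − R_B·δ_{BB} = 0, so R_B = 51513/732.3 = 70.34 kN.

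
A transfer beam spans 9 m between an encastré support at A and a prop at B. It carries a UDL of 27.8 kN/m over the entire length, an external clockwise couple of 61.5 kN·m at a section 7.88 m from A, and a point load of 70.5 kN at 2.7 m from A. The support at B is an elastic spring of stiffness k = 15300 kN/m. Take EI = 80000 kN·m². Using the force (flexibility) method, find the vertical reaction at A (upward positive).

Choose R_B as the redundant. The primary structure is the cantilever fixed at A.
Primary-structure tip deflection at B by superposition:
  UDL 27.8: wL⁴/(8EI) = 22799/EI
  clockwise couple 61.5 at a = 7.88: M₀a(2L − a)/(2EI) = 2452/EI
  point load 70.5 at a = 2.7: Pa²(3L − a)/(6EI) = 2081/EI
  δ_0 = 27333/EI
Tip deflection under a unit load at B: L³/(3EI) = 243/EI.
With EI = 80000 kN·m²: δ_0 = 0.34166 m and δ_{BB} = 0.003037 m/kN.
Compatibility — the spring shortens by R_B/k under the reaction it provides: δ_0 − R_B·δ_{BB} = R_B/k. With 1/k = 0.000065 m/kN, R_B = δ_0 / (δ_{BB} + 1/k) = 0.34166 / (0.003037 + 0.000065) = 110.1 kN.
Vertical equilibrium: R_A = ΣP − R_B = 320.7 − 110.1 = 210.6 kN.

R_A = 210.6 kN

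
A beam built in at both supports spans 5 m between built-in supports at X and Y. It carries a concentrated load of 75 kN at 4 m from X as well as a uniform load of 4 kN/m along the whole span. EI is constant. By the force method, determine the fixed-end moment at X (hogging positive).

M_X = 20.33 kN·m

Release both end moments; the primary structure is a simply-supported span XY with redundants M_X and M_Y.
End rotations of the released simple span under the applied load (×1/EI):
  at X: point load 75 at a = 4: Pab(L + b)/(6LEI) = 60/EI
  at Y: point load 75 at a = 4: Pab(L + a)/(6LEI) = 90/EI
  at X: UDL 4: wL³/(24EI) = 20.83/EI
  at Y: UDL 4: wL³/(24EI) = 20.83/EI
  θ_X0 = 80.83/EI,  θ_Y0 = 110.8/EI
Flexibility coefficients: a unit moment at one end gives L/(3EI) there and L/(6EI) at the far end, so f₁₁ = f₂₂ = 1.667/EI and f₁₂ = f₂₁ = 0.8333/EI.
Compatibility — zero rotation at each built-in end:
  1.667 M_X + 0.8333 M_Y = 80.83
  0.8333 M_X + 1.667 M_Y = 110.8
Solving the pair gives M_X = 20.33 kN·m and M_Y = 56.33 kN·m (hogging).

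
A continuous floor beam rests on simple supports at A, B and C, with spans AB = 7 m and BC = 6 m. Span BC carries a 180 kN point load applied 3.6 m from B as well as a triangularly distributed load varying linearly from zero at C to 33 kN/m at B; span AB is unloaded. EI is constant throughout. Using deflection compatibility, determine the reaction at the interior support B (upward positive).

Take M_B as the redundant. Released structure: two simple spans AB and BC with a hinge at B.
End slopes at the hinge B, treating each span as simply supported:
  span BC: point load 180 at a = 3.6: Pab(L + b)/(6LEI) = 362.9/EI
  span BC: triangular load, peak 33: w₀L³/(45EI) = 158.4/EI
  relative rotation θ_0 = (0 + 521.3)/EI = 521.3/EI
A unit hogging moment at B produces rotation L₁/(3EI) + L₂/(3EI) = 4.333/EI.
Compatibility: M_B·(L₁+L₂)/(3EI) = θ_0, giving M_B = 120.3 kN·m (hogging).
Span AB, ΣM about A with M_B applied at B: R_B^{AB}·7 = 0 + 120.3, so R_B^{AB} = 17.19 kN and R_A = 0 − 17.19 = -17.19 kN.
Span BC, ΣM about C: R_B^{BC}·6 = 828 + 120.3, so R_B^{BC} = 158 kN and R_C = 279 − 158 = 121 kN.
R_B = 17.19 + 158 = 175.2 kN.

R_B = 175.2 kN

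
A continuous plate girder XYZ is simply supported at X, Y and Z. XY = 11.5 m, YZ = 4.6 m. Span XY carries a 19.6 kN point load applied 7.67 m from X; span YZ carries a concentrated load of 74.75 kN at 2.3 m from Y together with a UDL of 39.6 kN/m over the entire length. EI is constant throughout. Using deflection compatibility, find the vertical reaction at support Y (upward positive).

R_Y = 165.3 kN

Insert a hinge at Y; M_Y is the redundant, and each span becomes simply supported.
Rotations at Y on the released spans (each span's end-slope, ×1/EI):
  span XY: point load 19.6 at a = 7.67: Pab(L + a)/(6LEI) = 160/EI
  span YZ: point load 74.75 at a = 2.3: Pab(L + b)/(6LEI) = 98.86/EI
  span YZ: UDL 39.6: wL³/(24EI) = 160.6/EI
  relative rotation θ_0 = (160 + 259.5)/EI = 419.4/EI
A unit hogging moment at Y produces rotation L₁/(3EI) + L₂/(3EI) = 5.367/EI.
Compatibility: M_Y·(L₁+L₂)/(3EI) = θ_0, giving M_Y = 78.15 kN·m (hogging).
Span XY, ΣM about X with M_Y applied at Y: R_Y^{XY}·11.5 = 150.3 + 78.15, so R_Y^{XY} = 19.87 kN and R_X = 19.6 − 19.87 = -0.2683 kN.
Span YZ, ΣM about Z: R_Y^{YZ}·4.6 = 590.9 + 78.15, so R_Y^{YZ} = 145.4 kN and R_Z = 256.9 − 145.4 = 111.5 kN.
R_Y = 19.87 + 145.4 = 165.3 kN.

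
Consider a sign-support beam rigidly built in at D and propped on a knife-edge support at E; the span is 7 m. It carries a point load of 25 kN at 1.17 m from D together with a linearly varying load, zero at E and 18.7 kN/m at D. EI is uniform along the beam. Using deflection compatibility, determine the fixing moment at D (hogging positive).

M_D = 83.41 kN·m

Release the roller at E. Primary structure: cantilever fixed at D.
Primary-structure tip deflection at E by superposition:
  point load 25 at a = 1.17: Pa²(3L − a)/(6EI) = 113.1/EI
  triangular load, peak 18.7 at the fixed end: w₀L⁴/(30EI) = 1497/EI
  δ_0 = 1610/EI
Tip deflection under a unit load at E: L³/(3EI) = 114.3/EI.
Compatibility at E: δ_0 − R_E·δ_{EE} = 0, so R_E = 1610/114.3 = 14.08 kN.
Moment equilibrium about D: M_D = Σ(load moments about D) − R_E·L = 182 − 14.08×7 = 83.41 kN·m.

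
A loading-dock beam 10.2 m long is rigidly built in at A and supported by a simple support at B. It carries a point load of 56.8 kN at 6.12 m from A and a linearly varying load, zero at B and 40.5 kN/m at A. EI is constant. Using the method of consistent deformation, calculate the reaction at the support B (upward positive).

R_B = 65.85 kN

Take the reaction at B as the redundant and release it; the primary structure is a cantilever fixed at A.
Downward deflection at the released point B due to the loads:
  point load 56.8 at a = 6.12: Pa²(3L − a)/(6EI) = 8680/EI
  triangular load, peak 40.5 at the fixed end: w₀L⁴/(30EI) = 14613/EI
  δ_0 = 23293/EI
Tip deflection under a unit load at B: L³/(3EI) = 353.7/EI.
Compatibility at B: δ_0 − R_B·δ_{BB} = 0, so R_B = 23293/353.7 = 65.85 kN.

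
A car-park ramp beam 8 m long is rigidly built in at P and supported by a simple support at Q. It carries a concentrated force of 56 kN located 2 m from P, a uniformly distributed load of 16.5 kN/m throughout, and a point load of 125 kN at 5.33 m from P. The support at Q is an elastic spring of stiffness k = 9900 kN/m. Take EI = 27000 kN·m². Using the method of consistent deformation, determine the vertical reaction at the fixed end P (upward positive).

R_P = 195.8 kN

Release the roller at Q. Primary structure: cantilever fixed at P.
Deflection at Q on the released cantilever, summing each load's contribution:
  point load 56 at a = 2: Pa²(3L − a)/(6EI) = 821.3/EI
  UDL 16.5: wL⁴/(8EI) = 8448/EI
  point load 125 at a = 5.33: Pa²(3L − a)/(6EI) = 11050/EI
  δ_0 = 20319/EI
Flexibility coefficient — unit upward force at Q: δ_{QQ} = L³/(3EI) = 170.7/EI.
With EI = 27000 kN·m²: δ_0 = 0.75256 m and δ_{QQ} = 0.006321 m/kN.
Compatibility — the spring shortens by R_Q/k under the reaction it provides: δ_0 − R_Q·δ_{QQ} = R_Q/k. With 1/k = 0.000101 m/kN, R_Q = δ_0 / (δ_{QQ} + 1/k) = 0.75256 / (0.006321 + 0.000101) = 117.2 kN.
Vertical equilibrium: R_P = ΣP − R_Q = 313 − 117.2 = 195.8 kN.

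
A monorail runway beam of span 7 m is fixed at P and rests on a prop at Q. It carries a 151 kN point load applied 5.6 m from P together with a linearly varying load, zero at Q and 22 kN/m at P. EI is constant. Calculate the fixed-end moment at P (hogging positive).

M_P = 173.3 kN·m

Release the roller at Q. Primary structure: cantilever fixed at P.
Deflection at Q on the released cantilever, summing each load's contribution:
  point load 151 at a = 5.6: Pa²(3L − a)/(6EI) = 12154/EI
  triangular load, peak 22 at the fixed end: w₀L⁴/(30EI) = 1761/EI
  δ_0 = 13915/EI
Tip deflection under a unit load at Q: L³/(3EI) = 114.3/EI.
The prop prevents deflection at Q: R_Q = δ_0/δ_{QQ} = 13915/114.3 = 121.7 kN.
Moment equilibrium about P: M_P = Σ(load moments about P) − R_Q·L = 1025 − 121.7×7 = 173.3 kN·m.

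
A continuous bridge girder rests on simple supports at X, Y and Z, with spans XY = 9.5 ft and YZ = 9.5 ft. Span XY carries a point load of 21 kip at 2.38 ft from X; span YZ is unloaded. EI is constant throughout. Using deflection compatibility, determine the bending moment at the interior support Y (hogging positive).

Insert a hinge at Y; M_Y is the redundant, and each span becomes simply supported.
Discontinuity in slope at Y on the released structure — sum the simple-span end rotations:
  span XY: point load 21 at a = 2.38: Pab(L + a)/(6LEI) = 74.17/EI
  relative rotation θ_0 = (74.17 + 0)/EI = 74.17/EI
A unit hogging moment at Y produces rotation L₁/(3EI) + L₂/(3EI) = 6.333/EI.
Slope continuity at Y: θ_0 = M_Y·6.333/EI, so M_Y = 74.17/6.333 = 11.71 kip·ft (hogging).

M_Y = 11.71 kip·ft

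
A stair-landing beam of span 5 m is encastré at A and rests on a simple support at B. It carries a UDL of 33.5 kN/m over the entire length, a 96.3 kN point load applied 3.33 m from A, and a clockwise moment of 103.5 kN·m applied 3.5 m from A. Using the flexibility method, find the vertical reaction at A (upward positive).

Remove the prop at B; the released (primary) structure is a cantilever built in at A.
Downward deflection at the released point B due to the loads:
  UDL 33.5: wL⁴/(8EI) = 2617/EI
  point load 96.3 at a = 3.33: Pa²(3L − a)/(6EI) = 2077/EI
  clockwise couple 103.5 at a = 3.5: M₀a(2L − a)/(2EI) = 1177/EI
  δ_0 = 5871/EI
Flexibility coefficient — unit upward force at B: δ_{BB} = L³/(3EI) = 41.67/EI.
Compatibility at B: δ_0 − R_B·δ_{BB} = 0, so R_B = 5871/41.67 = 140.9 kN.
Vertical equilibrium: R_A = ΣP − R_B = 263.8 − 140.9 = 122.9 kN.

R_A = 122.9 kN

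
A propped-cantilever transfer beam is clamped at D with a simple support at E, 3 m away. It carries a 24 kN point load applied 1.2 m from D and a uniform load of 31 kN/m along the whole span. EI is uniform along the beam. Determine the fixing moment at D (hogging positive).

M_D = 48.7 kN·m

Release the roller at E. Primary structure: cantilever fixed at D.
Free-end deflection of the primary structure under the applied loading (downward +):
  point load 24 at a = 1.2: Pa²(3L − a)/(6EI) = 44.93/EI
  UDL 31: wL⁴/(8EI) = 313.9/EI
  δ_0 = 358.8/EI
Flexibility coefficient — unit upward force at E: δ_{EE} = L³/(3EI) = 9/EI.
Compatibility at E: δ_0 − R_E·δ_{EE} = 0, so R_E = 358.8/9 = 39.87 kN.
Moment equilibrium about D: M_D = Σ(load moments about D) − R_E·L = 168.3 − 39.87×3 = 48.7 kN·m.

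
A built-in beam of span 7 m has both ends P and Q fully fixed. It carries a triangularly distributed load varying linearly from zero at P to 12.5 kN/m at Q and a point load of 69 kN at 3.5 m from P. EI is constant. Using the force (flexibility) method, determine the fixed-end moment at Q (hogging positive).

Take the two fixed-end moments M_P, M_Q as redundants; the released structure is the simple span PQ.
Simple-span end rotations at P and Q under the given loads:
  at P: triangular load, peak 12.5: 7w₀L³/(360EI) = 83.37/EI
  at Q: triangular load, peak 12.5: w₀L³/(45EI) = 95.28/EI
  at P: point load 69 at a = 3.5: Pab(L + b)/(6LEI) = 211.3/EI
  at Q: point load 69 at a = 3.5: Pab(L + a)/(6LEI) = 211.3/EI
  θ_P0 = 294.7/EI,  θ_Q0 = 306.6/EI
Flexibility coefficients: a unit moment at one end gives L/(3EI) there and L/(6EI) at the far end, so f₁₁ = f₂₂ = 2.333/EI and f₁₂ = f₂₁ = 1.167/EI.
Compatibility — zero rotation at each built-in end:
  2.333 M_P + 1.167 M_Q = 294.7
  1.167 M_P + 2.333 M_Q = 306.6
Solving the pair gives M_P = 80.79 kN·m and M_Q = 91 kN·m (hogging).

M_Q = 91 kN·m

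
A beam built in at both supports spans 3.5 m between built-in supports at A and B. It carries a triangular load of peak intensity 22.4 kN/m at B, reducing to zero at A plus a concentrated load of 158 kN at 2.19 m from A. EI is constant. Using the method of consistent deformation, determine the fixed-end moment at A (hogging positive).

M_A = 57.62 kN·m

Release both end moments; the primary structure is a simply-supported span AB with redundants M_A and M_B.
On the primary (simply-supported) span, the end slopes from the loading are:
  at A: triangular load, peak 22.4: 7w₀L³/(360EI) = 18.67/EI
  at B: triangular load, peak 22.4: w₀L³/(45EI) = 21.34/EI
  at A: point load 158 at a = 2.19: Pab(L + b)/(6LEI) = 103.8/EI
  at B: point load 158 at a = 2.19: Pab(L + a)/(6LEI) = 122.8/EI
  θ_A0 = 122.5/EI,  θ_B0 = 144.2/EI
Flexibility coefficients: a unit moment at one end gives L/(3EI) there and L/(6EI) at the far end, so f₁₁ = f₂₂ = 1.167/EI and f₁₂ = f₂₁ = 0.5833/EI.
Compatibility — zero rotation at each built-in end:
  1.167 M_A + 0.5833 M_B = 122.5
  0.5833 M_A + 1.167 M_B = 144.2
Solving the pair gives M_A = 57.62 kN·m and M_B = 94.76 kN·m (hogging).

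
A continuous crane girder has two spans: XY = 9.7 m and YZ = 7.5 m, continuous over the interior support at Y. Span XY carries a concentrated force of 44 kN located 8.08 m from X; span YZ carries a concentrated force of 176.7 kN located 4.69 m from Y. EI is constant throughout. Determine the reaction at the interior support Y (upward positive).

R_Y = 132.1 kN

Take M_Y as the redundant. Released structure: two simple spans XY and YZ with a hinge at Y.
End slopes at the hinge Y, treating each span as simply supported:
  span XY: point load 44 at a = 8.08: Pab(L + a)/(6LEI) = 175.9/EI
  span YZ: point load 176.7 at a = 4.69: Pab(L + b)/(6LEI) = 533.5/EI
  relative rotation θ_0 = (175.9 + 533.5)/EI = 709.5/EI
A unit hogging moment at Y produces rotation L₁/(3EI) + L₂/(3EI) = 5.733/EI.
Slope continuity at Y: θ_0 = M_Y·5.733/EI, so M_Y = 709.5/5.733 = 123.7 kN·m (hogging).
Span XY, ΣM about X with M_Y applied at Y: R_Y^{XY}·9.7 = 355.5 + 123.7, so R_Y^{XY} = 49.41 kN and R_X = 44 − 49.41 = -5.409 kN.
Span YZ, ΣM about Z: R_Y^{YZ}·7.5 = 496.5 + 123.7, so R_Y^{YZ} = 82.7 kN and R_Z = 176.7 − 82.7 = 94 kN.
R_Y = 49.41 + 82.7 = 132.1 kN.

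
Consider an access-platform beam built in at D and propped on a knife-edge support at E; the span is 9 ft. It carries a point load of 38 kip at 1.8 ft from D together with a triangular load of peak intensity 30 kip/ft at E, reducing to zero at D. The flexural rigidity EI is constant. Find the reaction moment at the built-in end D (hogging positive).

M_D = 191 kip·ft

Choose R_E as the redundant. The primary structure is the cantilever fixed at D.
Free-end deflection of the primary structure under the applied loading (downward +):
  point load 38 at a = 1.8: Pa²(3L − a)/(6EI) = 517.1/EI
  triangular load, peak 30 at the free end: 11w₀L⁴/(120EI) = 18043/EI
  δ_0 = 18560/EI
Flexibility coefficient — unit upward force at E: δ_{EE} = L³/(3EI) = 243/EI.
Compatibility at E: δ_0 − R_E·δ_{EE} = 0, so R_E = 18560/243 = 76.38 kip.
Moment equilibrium about D: M_D = Σ(load moments about D) − R_E·L = 878.4 − 76.38×9 = 191 kip·ft.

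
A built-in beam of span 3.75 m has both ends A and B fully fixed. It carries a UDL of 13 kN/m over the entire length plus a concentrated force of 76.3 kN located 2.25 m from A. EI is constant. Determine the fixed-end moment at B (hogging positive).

Take the two fixed-end moments M_A, M_B as redundants; the released structure is the simple span AB.
End rotations of the released simple span under the applied load (×1/EI):
  at A: UDL 13: wL³/(24EI) = 28.56/EI
  at B: UDL 13: wL³/(24EI) = 28.56/EI
  at A: point load 76.3 at a = 2.25: Pab(L + b)/(6LEI) = 60.09/EI
  at B: point load 76.3 at a = 2.25: Pab(L + a)/(6LEI) = 68.67/EI
  θ_A0 = 88.65/EI,  θ_B0 = 97.23/EI
Flexibility coefficients: a unit moment at one end gives L/(3EI) there and L/(6EI) at the far end, so f₁₁ = f₂₂ = 1.25/EI and f₁₂ = f₂₁ = 0.625/EI.
Compatibility — zero rotation at each built-in end:
  1.25 M_A + 0.625 M_B = 88.65
  0.625 M_A + 1.25 M_B = 97.23
Solving the pair gives M_A = 42.7 kN·m and M_B = 56.44 kN·m (hogging).

M_B = 56.44 kN·m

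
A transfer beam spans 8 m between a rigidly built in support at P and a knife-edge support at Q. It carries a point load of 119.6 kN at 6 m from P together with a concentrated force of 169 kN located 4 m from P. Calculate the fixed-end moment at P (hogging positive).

Release the roller at Q. Primary structure: cantilever fixed at P.
Free-end deflection of the primary structure under the applied loading (downward +):
  point load 119.6 at a = 6: Pa²(3L − a)/(6EI) = 12917/EI
  point load 169 at a = 4: Pa²(3L − a)/(6EI) = 9013/EI
  δ_0 = 21930/EI
Flexibility coefficient — unit upward force at Q: δ_{QQ} = L³/(3EI) = 170.7/EI.
The prop prevents deflection at Q: R_Q = δ_0/δ_{QQ} = 21930/170.7 = 128.5 kN.
Moment equilibrium about P: M_P = Σ(load moments about P) − R_Q·L = 1394 − 128.5×8 = 365.6 kN·m.

M_P = 365.6 kN·m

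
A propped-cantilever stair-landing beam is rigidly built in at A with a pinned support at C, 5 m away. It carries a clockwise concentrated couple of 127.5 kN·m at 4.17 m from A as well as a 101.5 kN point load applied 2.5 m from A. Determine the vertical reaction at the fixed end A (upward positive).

Take the reaction at C as the redundant and release it; the primary structure is a cantilever fixed at A.
Primary-structure tip deflection at C by superposition:
  clockwise couple 127.5 at a = 4.17: M₀a(2L − a)/(2EI) = 1550/EI
  point load 101.5 at a = 2.5: Pa²(3L − a)/(6EI) = 1322/EI
  δ_0 = 2871/EI
Flexibility coefficient — unit upward force at C: δ_{CC} = L³/(3EI) = 41.67/EI.
Compatibility at C: δ_0 − R_C·δ_{CC} = 0, so R_C = 2871/41.67 = 68.91 kN.
Vertical equilibrium: R_A = ΣP − R_C = 101.5 − 68.91 = 32.59 kN.

R_A = 32.59 kN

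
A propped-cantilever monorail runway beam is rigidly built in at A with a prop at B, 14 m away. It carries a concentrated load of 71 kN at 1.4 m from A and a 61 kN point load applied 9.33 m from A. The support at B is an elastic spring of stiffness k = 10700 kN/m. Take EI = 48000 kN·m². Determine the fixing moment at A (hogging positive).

M_A = 213.8 kN·m

Choose R_B as the redundant. The primary structure is the cantilever fixed at A.
Deflection at B on the released cantilever, summing each load's contribution:
  point load 71 at a = 1.4: Pa²(3L − a)/(6EI) = 941.6/EI
  point load 61 at a = 9.33: Pa²(3L − a)/(6EI) = 28913/EI
  δ_0 = 29855/EI
Flexibility coefficient — unit upward force at B: δ_{BB} = L³/(3EI) = 914.7/EI.
With EI = 48000 kN·m²: δ_0 = 0.62197 m and δ_{BB} = 0.019056 m/kN.
Compatibility — the spring shortens by R_B/k under the reaction it provides: δ_0 − R_B·δ_{BB} = R_B/k. With 1/k = 0.000093 m/kN, R_B = δ_0 / (δ_{BB} + 1/k) = 0.62197 / (0.019056 + 0.000093) = 32.48 kN.
Moment equilibrium about A: M_A = Σ(load moments about A) − R_B·L = 668.5 − 32.48×14 = 213.8 kN·m.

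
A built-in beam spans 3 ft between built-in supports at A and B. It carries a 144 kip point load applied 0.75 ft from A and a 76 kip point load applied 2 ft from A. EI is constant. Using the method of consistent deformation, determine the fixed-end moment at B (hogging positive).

Take the two fixed-end moments M_A, M_B as redundants; the released structure is the simple span AB.
Simple-span end rotations at A and B under the given loads:
  at A: point load 144 at a = 0.75: Pab(L + b)/(6LEI) = 70.88/EI
  at B: point load 144 at a = 0.75: Pab(L + a)/(6LEI) = 50.62/EI
  at A: point load 76 at a = 2: Pab(L + b)/(6LEI) = 33.78/EI
  at B: point load 76 at a = 2: Pab(L + a)/(6LEI) = 42.22/EI
  θ_A0 = 104.7/EI,  θ_B0 = 92.85/EI
Flexibility coefficients: a unit moment at one end gives L/(3EI) there and L/(6EI) at the far end, so f₁₁ = f₂₂ = 1/EI and f₁₂ = f₂₁ = 0.5/EI.
Compatibility — zero rotation at each built-in end:
  1 M_A + 0.5 M_B = 104.7
  0.5 M_A + 1 M_B = 92.85
Solving the pair gives M_A = 77.64 kip·ft and M_B = 54.03 kip·ft (hogging).

M_B = 54.03 kip·ft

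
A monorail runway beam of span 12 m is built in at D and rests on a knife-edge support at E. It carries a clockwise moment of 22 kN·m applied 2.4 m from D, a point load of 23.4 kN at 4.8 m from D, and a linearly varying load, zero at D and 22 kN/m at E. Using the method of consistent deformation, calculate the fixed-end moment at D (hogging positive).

M_D = 248.8 kN·m

Take the reaction at E as the redundant and release it; the primary structure is a cantilever fixed at D.
Free-end deflection of the primary structure under the applied loading (downward +):
  clockwise couple 22 at a = 2.4: M₀a(2L − a)/(2EI) = 570.2/EI
  point load 23.4 at a = 4.8: Pa²(3L − a)/(6EI) = 2804/EI
  triangular load, peak 22 at the free end: 11w₀L⁴/(120EI) = 41818/EI
  δ_0 = 45191/EI
Flexibility coefficient — unit upward force at E: δ_{EE} = L³/(3EI) = 576/EI.
Compatibility at E: δ_0 − R_E·δ_{EE} = 0, so R_E = 45191/576 = 78.46 kN.
Moment equilibrium about D: M_D = Σ(load moments about D) − R_E·L = 1190 − 78.46×12 = 248.8 kN·m.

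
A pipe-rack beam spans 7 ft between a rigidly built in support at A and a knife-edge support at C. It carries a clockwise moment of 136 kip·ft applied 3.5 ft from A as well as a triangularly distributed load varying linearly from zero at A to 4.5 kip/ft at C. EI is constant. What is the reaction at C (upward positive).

R_C = 30.52 kip

Remove the prop at C; the released (primary) structure is a cantilever built in at A.
Downward deflection at the released point C due to the loads:
  clockwise couple 136 at a = 3.5: M₀a(2L − a)/(2EI) = 2499/EI
  triangular load, peak 4.5 at the free end: 11w₀L⁴/(120EI) = 990.4/EI
  δ_0 = 3489/EI
Tip deflection under a unit load at C: L³/(3EI) = 114.3/EI.
The prop prevents deflection at C: R_C = δ_0/δ_{CC} = 3489/114.3 = 30.52 kip.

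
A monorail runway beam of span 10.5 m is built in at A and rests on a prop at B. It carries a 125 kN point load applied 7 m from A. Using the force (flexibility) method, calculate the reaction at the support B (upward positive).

R_B = 64.81 kN

Remove the prop at B; the released (primary) structure is a cantilever built in at A.
Deflection at B on the released cantilever, summing each load's contribution:
  point load 125 at a = 7: Pa²(3L − a)/(6EI) = 25010/EI
Tip deflection under a unit load at B: L³/(3EI) = 385.9/EI.
The prop prevents deflection at B: R_B = δ_0/δ_{BB} = 25010/385.9 = 64.81 kN.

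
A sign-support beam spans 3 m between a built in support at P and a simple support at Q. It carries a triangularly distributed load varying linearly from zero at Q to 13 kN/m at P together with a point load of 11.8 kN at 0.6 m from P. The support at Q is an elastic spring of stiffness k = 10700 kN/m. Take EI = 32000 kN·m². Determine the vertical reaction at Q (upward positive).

R_Q = 3.423 kN

Release the roller at Q. Primary structure: cantilever fixed at P.
Downward deflection at the released point Q due to the loads:
  triangular load, peak 13 at the fixed end: w₀L⁴/(30EI) = 35.1/EI
  point load 11.8 at a = 0.6: Pa²(3L − a)/(6EI) = 5.947/EI
  δ_0 = 41.05/EI
Flexibility coefficient — unit upward force at Q: δ_{QQ} = L³/(3EI) = 9/EI.
With EI = 32000 kN·m²: δ_0 = 0.001283 m and δ_{QQ} = 0.000281 m/kN.
Compatibility — the spring shortens by R_Q/k under the reaction it provides: δ_0 − R_Q·δ_{QQ} = R_Q/k. With 1/k = 0.000093 m/kN, R_Q = δ_0 / (δ_{QQ} + 1/k) = 0.001283 / (0.000281 + 0.000093) = 3.423 kN.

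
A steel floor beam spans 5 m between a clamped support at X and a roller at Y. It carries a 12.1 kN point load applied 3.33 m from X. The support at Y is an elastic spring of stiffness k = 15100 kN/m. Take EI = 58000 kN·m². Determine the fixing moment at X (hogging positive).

M_X = 11.62 kN·m

Release the roller at Y. Primary structure: cantilever fixed at X.
Deflection at Y on the released cantilever, summing each load's contribution:
  point load 12.1 at a = 3.33: Pa²(3L − a)/(6EI) = 261/EI
Flexibility coefficient — unit upward force at Y: δ_{YY} = L³/(3EI) = 41.67/EI.
With EI = 58000 kN·m²: δ_0 = 0.0045 m and δ_{YY} = 0.000718 m/kN.
Compatibility — the spring shortens by R_Y/k under the reaction it provides: δ_0 − R_Y·δ_{YY} = R_Y/k. With 1/k = 0.000066 m/kN, R_Y = δ_0 / (δ_{YY} + 1/k) = 0.0045 / (0.000718 + 0.000066) = 5.735 kN.
Moment equilibrium about X: M_X = Σ(load moments about X) − R_Y·L = 40.29 − 5.735×5 = 11.62 kN·m.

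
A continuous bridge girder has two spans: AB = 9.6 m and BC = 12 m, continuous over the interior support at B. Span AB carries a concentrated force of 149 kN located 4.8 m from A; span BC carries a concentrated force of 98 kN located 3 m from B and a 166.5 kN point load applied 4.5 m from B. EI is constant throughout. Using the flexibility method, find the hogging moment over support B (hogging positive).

Release continuity at B by inserting a hinge; the redundant is the internal moment M_B. The primary structure is two simply-supported spans AB and BC.
Rotations at B on the released spans (each span's end-slope, ×1/EI):
  span AB: point load 149 at a = 4.8: Pab(L + a)/(6LEI) = 858.2/EI
  span BC: point load 98 at a = 3: Pab(L + b)/(6LEI) = 771.8/EI
  span BC: point load 166.5 at a = 4.5: Pab(L + b)/(6LEI) = 1522/EI
  relative rotation θ_0 = (858.2 + 2294)/EI = 3152/EI
A unit hogging moment at B produces rotation L₁/(3EI) + L₂/(3EI) = 7.2/EI.
Slope continuity at B: θ_0 = M_B·7.2/EI, so M_B = 3152/7.2 = 437.8 kN·m (hogging).

M_B = 437.8 kN·m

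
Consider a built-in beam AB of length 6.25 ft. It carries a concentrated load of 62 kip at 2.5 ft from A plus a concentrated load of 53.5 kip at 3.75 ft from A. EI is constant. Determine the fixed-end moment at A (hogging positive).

M_A = 87.9 kip·ft

Take the two fixed-end moments M_A, M_B as redundants; the released structure is the simple span AB.
On the primary (simply-supported) span, the end slopes from the loading are:
  at A: point load 62 at a = 2.5: Pab(L + b)/(6LEI) = 155/EI
  at B: point load 62 at a = 2.5: Pab(L + a)/(6LEI) = 135.6/EI
  at A: point load 53.5 at a = 3.75: Pab(L + b)/(6LEI) = 117/EI
  at B: point load 53.5 at a = 3.75: Pab(L + a)/(6LEI) = 133.8/EI
  θ_A0 = 272/EI,  θ_B0 = 269.4/EI
Flexibility coefficients: a unit moment at one end gives L/(3EI) there and L/(6EI) at the far end, so f₁₁ = f₂₂ = 2.083/EI and f₁₂ = f₂₁ = 1.042/EI.
Compatibility — zero rotation at each built-in end:
  2.083 M_A + 1.042 M_B = 272
  1.042 M_A + 2.083 M_B = 269.4
Solving the pair gives M_A = 87.9 kip·ft and M_B = 85.35 kip·ft (hogging).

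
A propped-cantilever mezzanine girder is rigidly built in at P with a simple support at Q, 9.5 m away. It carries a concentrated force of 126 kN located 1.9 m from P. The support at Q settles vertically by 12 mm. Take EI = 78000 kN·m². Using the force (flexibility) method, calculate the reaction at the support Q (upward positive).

R_Q = 3.781 kN

Remove the prop at Q; the released (primary) structure is a cantilever built in at P.
Deflection at Q on the released cantilever, summing each load's contribution:
  point load 126 at a = 1.9: Pa²(3L − a)/(6EI) = 2017/EI
Tip deflection under a unit load at Q: L³/(3EI) = 285.8/EI.
With EI = 78000 kN·m²: δ_0 = 0.025853 m and δ_{QQ} = 0.003664 m/kN.
Compatibility — the beam at Q must follow the support down by 0.012 m: δ_0 − R_Q·δ_{QQ} = 0.012, so R_Q = (0.025853 − 0.012)/0.003664 = 3.781 kN.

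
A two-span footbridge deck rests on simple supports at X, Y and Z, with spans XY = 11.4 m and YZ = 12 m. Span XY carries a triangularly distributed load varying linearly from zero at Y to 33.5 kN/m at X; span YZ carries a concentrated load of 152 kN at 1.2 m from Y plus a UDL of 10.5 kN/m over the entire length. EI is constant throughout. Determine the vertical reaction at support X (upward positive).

R_X = 100.9 kN

Take M_Y as the redundant. Released structure: two simple spans XY and YZ with a hinge at Y.
Rotations at Y on the released spans (each span's end-slope, ×1/EI):
  span XY: triangular load, peak 33.5: 7w₀L³/(360EI) = 965.1/EI
  span YZ: point load 152 at a = 1.2: Pab(L + b)/(6LEI) = 623.8/EI
  span YZ: UDL 10.5: wL³/(24EI) = 756/EI
  relative rotation θ_0 = (965.1 + 1380)/EI = 2345/EI
A unit hogging moment at Y produces rotation L₁/(3EI) + L₂/(3EI) = 7.8/EI.
Compatibility: M_Y·(L₁+L₂)/(3EI) = θ_0, giving M_Y = 300.6 kN·m (hogging).
Span XY, ΣM about X with M_Y applied at Y: R_Y^{XY}·11.4 = 725.6 + 300.6, so R_Y^{XY} = 90.02 kN and R_X = 190.9 − 90.02 = 100.9 kN.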